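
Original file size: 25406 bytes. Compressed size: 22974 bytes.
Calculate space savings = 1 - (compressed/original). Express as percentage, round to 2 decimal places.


ratio = compressed/original = 22974/25406 = 0.904275
savings = 1 - ratio = 1 - 0.904275 = 0.095725
as a percentage: 0.095725 * 100 = 9.57%

Space savings = 1 - 22974/25406 = 9.57%


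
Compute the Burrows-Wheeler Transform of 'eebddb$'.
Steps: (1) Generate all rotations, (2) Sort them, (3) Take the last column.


Rotations (sorted):
  0: $eebddb -> last char: b
  1: b$eebdd -> last char: d
  2: bddb$ee -> last char: e
  3: db$eebd -> last char: d
  4: ddb$eeb -> last char: b
  5: ebddb$e -> last char: e
  6: eebddb$ -> last char: $


BWT = bdedbe$


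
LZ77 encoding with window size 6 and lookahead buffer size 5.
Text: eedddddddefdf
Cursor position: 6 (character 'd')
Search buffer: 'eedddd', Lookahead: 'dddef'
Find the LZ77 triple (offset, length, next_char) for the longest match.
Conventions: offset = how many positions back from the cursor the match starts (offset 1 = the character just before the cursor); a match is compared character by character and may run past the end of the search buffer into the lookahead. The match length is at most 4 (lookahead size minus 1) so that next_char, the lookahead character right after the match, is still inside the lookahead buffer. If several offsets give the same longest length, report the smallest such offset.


Try each offset into the search buffer:
  offset=1 (pos 5, char 'd'): match length 3
  offset=2 (pos 4, char 'd'): match length 3
  offset=3 (pos 3, char 'd'): match length 3
  offset=4 (pos 2, char 'd'): match length 3
  offset=5 (pos 1, char 'e'): match length 0
  offset=6 (pos 0, char 'e'): match length 0
Longest match has length 3, found at offsets 1, 2, 3, 4; take the smallest, offset 1.
next_char = character at position 6 + 3 = 9 -> 'e'

Best match: offset=1, length=3 (matching 'ddd' starting at position 5)
LZ77 triple: (1, 3, 'e')


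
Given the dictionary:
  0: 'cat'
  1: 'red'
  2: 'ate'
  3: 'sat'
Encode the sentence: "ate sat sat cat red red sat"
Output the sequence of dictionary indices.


Look up each word in the dictionary:
  'ate' -> 2
  'sat' -> 3
  'sat' -> 3
  'cat' -> 0
  'red' -> 1
  'red' -> 1
  'sat' -> 3

Encoded: [2, 3, 3, 0, 1, 1, 3]


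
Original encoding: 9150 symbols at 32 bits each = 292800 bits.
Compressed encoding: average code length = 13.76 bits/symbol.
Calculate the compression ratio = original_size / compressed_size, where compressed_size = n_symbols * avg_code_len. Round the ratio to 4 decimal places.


original_size = n_symbols * orig_bits = 9150 * 32 = 292800 bits
compressed_size = n_symbols * avg_code_len = 9150 * 13.76 = 125904.0 bits
ratio = original_size / compressed_size = 292800 / 125904.0 = 2.3256

Compression ratio = 2.3256


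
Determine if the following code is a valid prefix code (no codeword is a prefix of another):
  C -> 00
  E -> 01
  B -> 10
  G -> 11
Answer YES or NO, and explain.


Checking each pair (does one codeword prefix another?):
  C='00' vs E='01': no prefix
  C='00' vs B='10': no prefix
  C='00' vs G='11': no prefix
  E='01' vs C='00': no prefix
  E='01' vs B='10': no prefix
  E='01' vs G='11': no prefix
  B='10' vs C='00': no prefix
  B='10' vs E='01': no prefix
  B='10' vs G='11': no prefix
  G='11' vs C='00': no prefix
  G='11' vs E='01': no prefix
  G='11' vs B='10': no prefix
No violation found over all pairs.

YES -- this is a valid prefix code. No codeword is a prefix of any other codeword.


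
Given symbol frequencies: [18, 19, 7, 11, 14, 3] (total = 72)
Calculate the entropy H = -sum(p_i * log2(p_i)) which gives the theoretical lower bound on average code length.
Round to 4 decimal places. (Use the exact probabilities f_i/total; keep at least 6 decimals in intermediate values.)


Per-symbol terms -p_i * log2(p_i) with p_i = f_i/72:
  p = 18/72 = 0.250000: log2(p) = -2.000000, -p*log2(p) = 0.500000
  p = 19/72 = 0.263889: log2(p) = -1.921997, -p*log2(p) = 0.507194
  p = 7/72 = 0.097222: log2(p) = -3.362570, -p*log2(p) = 0.326917
  p = 11/72 = 0.152778: log2(p) = -2.710493, -p*log2(p) = 0.414103
  p = 14/72 = 0.194444: log2(p) = -2.362570, -p*log2(p) = 0.459389
  p = 3/72 = 0.041667: log2(p) = -4.584963, -p*log2(p) = 0.191040
H = 0.500000 + 0.507194 + 0.326917 + 0.414103 + 0.459389 + 0.191040 = 2.398643

H = 2.3986 bits/symbol


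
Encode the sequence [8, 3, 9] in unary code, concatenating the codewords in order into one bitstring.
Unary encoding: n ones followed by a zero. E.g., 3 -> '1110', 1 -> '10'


Encode each number as n ones followed by a terminating 0:
  8 -> 111111110 (9 bits)
  3 -> 1110 (4 bits)
  9 -> 1111111110 (10 bits)
Total length = 9 + 4 + 10 = 23 bits.

Unary([8, 3, 9]) = 11111111011101111111110 (23 bits)


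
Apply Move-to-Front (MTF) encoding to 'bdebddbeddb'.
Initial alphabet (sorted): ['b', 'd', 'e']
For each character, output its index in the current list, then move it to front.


MTF encoding:
'b': index 0 in ['b', 'd', 'e'] -> ['b', 'd', 'e']
'd': index 1 in ['b', 'd', 'e'] -> ['d', 'b', 'e']
'e': index 2 in ['d', 'b', 'e'] -> ['e', 'd', 'b']
'b': index 2 in ['e', 'd', 'b'] -> ['b', 'e', 'd']
'd': index 2 in ['b', 'e', 'd'] -> ['d', 'b', 'e']
'd': index 0 in ['d', 'b', 'e'] -> ['d', 'b', 'e']
'b': index 1 in ['d', 'b', 'e'] -> ['b', 'd', 'e']
'e': index 2 in ['b', 'd', 'e'] -> ['e', 'b', 'd']
'd': index 2 in ['e', 'b', 'd'] -> ['d', 'e', 'b']
'd': index 0 in ['d', 'e', 'b'] -> ['d', 'e', 'b']
'b': index 2 in ['d', 'e', 'b'] -> ['b', 'd', 'e']


Output: [0, 1, 2, 2, 2, 0, 1, 2, 2, 0, 2]


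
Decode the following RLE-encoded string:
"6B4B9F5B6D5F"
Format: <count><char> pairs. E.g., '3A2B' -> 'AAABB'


Expanding each <count><char> pair:
  6B -> 'BBBBBB'
  4B -> 'BBBB'
  9F -> 'FFFFFFFFF'
  5B -> 'BBBBB'
  6D -> 'DDDDDD'
  5F -> 'FFFFF'

Decoded = BBBBBBBBBBFFFFFFFFFBBBBBDDDDDDFFFFF


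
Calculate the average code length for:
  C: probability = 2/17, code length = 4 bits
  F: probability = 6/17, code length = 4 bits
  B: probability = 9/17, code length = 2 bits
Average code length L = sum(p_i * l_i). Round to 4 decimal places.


Weighted contributions p_i * l_i:
  C: (2/17) * 4 = 8/17
  F: (6/17) * 4 = 24/17
  B: (9/17) * 2 = 18/17
Sum = (8 + 24 + 18)/17 = 50/17

L = 50/17 = 2.9412 bits/symbol


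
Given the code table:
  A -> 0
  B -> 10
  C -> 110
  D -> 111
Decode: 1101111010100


Decoding:
110 -> C
111 -> D
10 -> B
10 -> B
10 -> B
0 -> A


Result: CDBBBA


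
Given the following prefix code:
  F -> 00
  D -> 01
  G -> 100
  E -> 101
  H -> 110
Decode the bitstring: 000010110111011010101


Decoding step by step:
Bits 00 -> F
Bits 00 -> F
Bits 101 -> E
Bits 101 -> E
Bits 110 -> H
Bits 110 -> H
Bits 101 -> E
Bits 01 -> D


Decoded message: FFEEHHED


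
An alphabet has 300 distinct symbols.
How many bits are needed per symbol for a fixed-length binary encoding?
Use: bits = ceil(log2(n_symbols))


log2(300) = 8.2288
Bracket: 2^8 = 256 < 300 <= 2^9 = 512
So ceil(log2(300)) = 9

bits = ceil(log2(300)) = ceil(8.2288) = 9 bits


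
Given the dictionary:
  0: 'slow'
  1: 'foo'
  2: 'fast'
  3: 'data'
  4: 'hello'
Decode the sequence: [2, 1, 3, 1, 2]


Look up each index in the dictionary:
  2 -> 'fast'
  1 -> 'foo'
  3 -> 'data'
  1 -> 'foo'
  2 -> 'fast'

Decoded: "fast foo data foo fast"


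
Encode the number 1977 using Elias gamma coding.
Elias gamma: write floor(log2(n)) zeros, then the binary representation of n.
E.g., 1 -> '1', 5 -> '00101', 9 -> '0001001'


num_bits = floor(log2(1977)) + 1 = 11
leading_zeros = num_bits - 1 = 10
binary(1977) = 11110111001

Elias gamma(1977) = '0000000000' + '11110111001' = 000000000011110111001 (21 bits)


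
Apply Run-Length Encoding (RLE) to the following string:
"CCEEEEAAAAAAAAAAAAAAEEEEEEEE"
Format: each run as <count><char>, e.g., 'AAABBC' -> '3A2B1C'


Scanning runs left to right:
  i=0: run of 'C' x 2 -> '2C'
  i=2: run of 'E' x 4 -> '4E'
  i=6: run of 'A' x 14 -> '14A'
  i=20: run of 'E' x 8 -> '8E'

RLE = 2C4E14A8E


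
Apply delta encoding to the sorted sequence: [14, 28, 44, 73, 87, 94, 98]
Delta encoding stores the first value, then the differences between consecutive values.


First value: 14
Deltas:
  28 - 14 = 14
  44 - 28 = 16
  73 - 44 = 29
  87 - 73 = 14
  94 - 87 = 7
  98 - 94 = 4


Delta encoded: [14, 14, 16, 29, 14, 7, 4]


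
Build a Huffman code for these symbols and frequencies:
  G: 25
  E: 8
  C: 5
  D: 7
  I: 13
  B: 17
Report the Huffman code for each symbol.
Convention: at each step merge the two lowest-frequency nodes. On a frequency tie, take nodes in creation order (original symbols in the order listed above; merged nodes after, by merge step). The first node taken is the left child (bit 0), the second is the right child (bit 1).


Huffman tree construction:
Step 1: Merge C(5) + D(7) = 12
Step 2: Merge E(8) + (C+D)(12) = 20
Step 3: Merge I(13) + B(17) = 30
Step 4: Merge (E+(C+D))(20) + G(25) = 45
Step 5: Merge (I+B)(30) + ((E+(C+D))+G)(45) = 75
Read each symbol's code off the tree from the root (left child = 0, right child = 1).

Codes:
  G: 11 (length 2)
  E: 100 (length 3)
  C: 1010 (length 4)
  D: 1011 (length 4)
  I: 00 (length 2)
  B: 01 (length 2)
Average code length: 182/75 = 2.4267 bits/symbol


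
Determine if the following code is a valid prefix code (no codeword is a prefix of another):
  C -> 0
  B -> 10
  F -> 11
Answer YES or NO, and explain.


Checking each pair (does one codeword prefix another?):
  C='0' vs B='10': no prefix
  C='0' vs F='11': no prefix
  B='10' vs C='0': no prefix
  B='10' vs F='11': no prefix
  F='11' vs C='0': no prefix
  F='11' vs B='10': no prefix
No violation found over all pairs.

YES -- this is a valid prefix code. No codeword is a prefix of any other codeword.


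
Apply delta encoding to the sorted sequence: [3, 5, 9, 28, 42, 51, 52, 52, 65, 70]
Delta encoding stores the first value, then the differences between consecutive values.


First value: 3
Deltas:
  5 - 3 = 2
  9 - 5 = 4
  28 - 9 = 19
  42 - 28 = 14
  51 - 42 = 9
  52 - 51 = 1
  52 - 52 = 0
  65 - 52 = 13
  70 - 65 = 5


Delta encoded: [3, 2, 4, 19, 14, 9, 1, 0, 13, 5]


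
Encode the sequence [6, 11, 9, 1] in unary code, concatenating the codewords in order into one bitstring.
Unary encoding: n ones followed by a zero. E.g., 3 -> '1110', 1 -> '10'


Encode each number as n ones followed by a terminating 0:
  6 -> 1111110 (7 bits)
  11 -> 111111111110 (12 bits)
  9 -> 1111111110 (10 bits)
  1 -> 10 (2 bits)
Total length = 7 + 12 + 10 + 2 = 31 bits.

Unary([6, 11, 9, 1]) = 1111110111111111110111111111010 (31 bits)


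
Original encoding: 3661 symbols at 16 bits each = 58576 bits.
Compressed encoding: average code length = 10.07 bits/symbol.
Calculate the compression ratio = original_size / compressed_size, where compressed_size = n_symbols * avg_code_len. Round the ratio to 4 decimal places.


original_size = n_symbols * orig_bits = 3661 * 16 = 58576 bits
compressed_size = n_symbols * avg_code_len = 3661 * 10.07 = 36866.27 bits
ratio = original_size / compressed_size = 58576 / 36866.27 = 1.5889

Compression ratio = 1.5889


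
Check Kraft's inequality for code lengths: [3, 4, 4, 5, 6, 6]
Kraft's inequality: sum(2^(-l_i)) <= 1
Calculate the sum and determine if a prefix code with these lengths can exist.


Sum = 2^(-3) + 2^(-4) + 2^(-4) + 2^(-5) + 2^(-6) + 2^(-6)
    = 0.125 + 0.0625 + 0.0625 + 0.03125 + 0.015625 + 0.015625
    = 20/64 = 0.3125
Since 0.3125 <= 1, Kraft's inequality IS satisfied.
A prefix code with these lengths CAN exist.

Kraft sum = 0.3125. Satisfied.


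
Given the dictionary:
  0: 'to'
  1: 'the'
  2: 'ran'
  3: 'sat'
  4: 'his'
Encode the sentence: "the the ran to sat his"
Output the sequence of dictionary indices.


Look up each word in the dictionary:
  'the' -> 1
  'the' -> 1
  'ran' -> 2
  'to' -> 0
  'sat' -> 3
  'his' -> 4

Encoded: [1, 1, 2, 0, 3, 4]


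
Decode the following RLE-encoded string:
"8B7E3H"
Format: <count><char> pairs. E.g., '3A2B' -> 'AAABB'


Expanding each <count><char> pair:
  8B -> 'BBBBBBBB'
  7E -> 'EEEEEEE'
  3H -> 'HHH'

Decoded = BBBBBBBBEEEEEEEHHH


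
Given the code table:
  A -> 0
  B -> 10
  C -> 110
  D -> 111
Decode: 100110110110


Decoding:
10 -> B
0 -> A
110 -> C
110 -> C
110 -> C


Result: BACCC


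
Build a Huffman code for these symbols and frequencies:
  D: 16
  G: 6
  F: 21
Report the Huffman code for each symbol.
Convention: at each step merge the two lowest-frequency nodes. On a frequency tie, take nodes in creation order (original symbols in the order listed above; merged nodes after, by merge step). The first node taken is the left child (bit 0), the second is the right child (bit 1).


Huffman tree construction:
Step 1: Merge G(6) + D(16) = 22
Step 2: Merge F(21) + (G+D)(22) = 43
Read each symbol's code off the tree from the root (left child = 0, right child = 1).

Codes:
  D: 11 (length 2)
  G: 10 (length 2)
  F: 0 (length 1)
Average code length: 65/43 = 1.5116 bits/symbol


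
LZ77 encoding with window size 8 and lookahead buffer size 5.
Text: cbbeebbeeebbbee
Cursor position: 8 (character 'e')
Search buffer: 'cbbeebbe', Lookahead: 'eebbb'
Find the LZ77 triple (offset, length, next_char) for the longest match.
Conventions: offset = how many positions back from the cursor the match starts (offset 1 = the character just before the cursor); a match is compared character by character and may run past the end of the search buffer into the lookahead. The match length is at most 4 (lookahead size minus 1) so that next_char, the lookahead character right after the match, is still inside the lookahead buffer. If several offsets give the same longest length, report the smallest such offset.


Try each offset into the search buffer:
  offset=1 (pos 7, char 'e'): match length 2
  offset=2 (pos 6, char 'b'): match length 0
  offset=3 (pos 5, char 'b'): match length 0
  offset=4 (pos 4, char 'e'): match length 1
  offset=5 (pos 3, char 'e'): match length 4
  offset=6 (pos 2, char 'b'): match length 0
  offset=7 (pos 1, char 'b'): match length 0
  offset=8 (pos 0, char 'c'): match length 0
Longest match has length 4 at offset 5.
next_char = character at position 8 + 4 = 12 -> 'b'

Best match: offset=5, length=4 (matching 'eebb' starting at position 3)
LZ77 triple: (5, 4, 'b')


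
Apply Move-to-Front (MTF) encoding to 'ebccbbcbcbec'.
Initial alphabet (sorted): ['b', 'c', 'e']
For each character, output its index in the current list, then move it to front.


MTF encoding:
'e': index 2 in ['b', 'c', 'e'] -> ['e', 'b', 'c']
'b': index 1 in ['e', 'b', 'c'] -> ['b', 'e', 'c']
'c': index 2 in ['b', 'e', 'c'] -> ['c', 'b', 'e']
'c': index 0 in ['c', 'b', 'e'] -> ['c', 'b', 'e']
'b': index 1 in ['c', 'b', 'e'] -> ['b', 'c', 'e']
'b': index 0 in ['b', 'c', 'e'] -> ['b', 'c', 'e']
'c': index 1 in ['b', 'c', 'e'] -> ['c', 'b', 'e']
'b': index 1 in ['c', 'b', 'e'] -> ['b', 'c', 'e']
'c': index 1 in ['b', 'c', 'e'] -> ['c', 'b', 'e']
'b': index 1 in ['c', 'b', 'e'] -> ['b', 'c', 'e']
'e': index 2 in ['b', 'c', 'e'] -> ['e', 'b', 'c']
'c': index 2 in ['e', 'b', 'c'] -> ['c', 'e', 'b']


Output: [2, 1, 2, 0, 1, 0, 1, 1, 1, 1, 2, 2]


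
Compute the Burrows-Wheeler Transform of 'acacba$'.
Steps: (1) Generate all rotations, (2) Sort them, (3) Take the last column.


Rotations (sorted):
  0: $acacba -> last char: a
  1: a$acacb -> last char: b
  2: acacba$ -> last char: $
  3: acba$ac -> last char: c
  4: ba$acac -> last char: c
  5: cacba$a -> last char: a
  6: cba$aca -> last char: a


BWT = ab$ccaa


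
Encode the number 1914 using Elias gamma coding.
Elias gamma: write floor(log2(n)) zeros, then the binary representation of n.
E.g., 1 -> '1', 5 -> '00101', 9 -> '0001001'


num_bits = floor(log2(1914)) + 1 = 11
leading_zeros = num_bits - 1 = 10
binary(1914) = 11101111010

Elias gamma(1914) = '0000000000' + '11101111010' = 000000000011101111010 (21 bits)


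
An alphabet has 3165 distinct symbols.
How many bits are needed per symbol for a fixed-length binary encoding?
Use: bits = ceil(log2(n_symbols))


log2(3165) = 11.628
Bracket: 2^11 = 2048 < 3165 <= 2^12 = 4096
So ceil(log2(3165)) = 12

bits = ceil(log2(3165)) = ceil(11.628) = 12 bits


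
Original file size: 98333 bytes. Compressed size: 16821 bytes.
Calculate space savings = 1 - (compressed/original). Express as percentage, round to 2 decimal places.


ratio = compressed/original = 16821/98333 = 0.171062
savings = 1 - ratio = 1 - 0.171062 = 0.828938
as a percentage: 0.828938 * 100 = 82.89%

Space savings = 1 - 16821/98333 = 82.89%


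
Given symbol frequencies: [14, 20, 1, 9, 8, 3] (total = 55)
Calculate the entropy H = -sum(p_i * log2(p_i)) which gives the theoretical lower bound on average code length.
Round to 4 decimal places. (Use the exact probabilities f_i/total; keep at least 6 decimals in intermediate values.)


Per-symbol terms -p_i * log2(p_i) with p_i = f_i/55:
  p = 14/55 = 0.254545: log2(p) = -1.974005, -p*log2(p) = 0.502474
  p = 20/55 = 0.363636: log2(p) = -1.459432, -p*log2(p) = 0.530702
  p = 1/55 = 0.018182: log2(p) = -5.781360, -p*log2(p) = 0.105116
  p = 9/55 = 0.163636: log2(p) = -2.611435, -p*log2(p) = 0.427326
  p = 8/55 = 0.145455: log2(p) = -2.781360, -p*log2(p) = 0.404561
  p = 3/55 = 0.054545: log2(p) = -4.196397, -p*log2(p) = 0.228894
H = 0.502474 + 0.530702 + 0.105116 + 0.427326 + 0.404561 + 0.228894 = 2.199073

H = 2.1991 bits/symbol


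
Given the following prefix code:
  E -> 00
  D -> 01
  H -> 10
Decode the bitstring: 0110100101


Decoding step by step:
Bits 01 -> D
Bits 10 -> H
Bits 10 -> H
Bits 01 -> D
Bits 01 -> D


Decoded message: DHHDD


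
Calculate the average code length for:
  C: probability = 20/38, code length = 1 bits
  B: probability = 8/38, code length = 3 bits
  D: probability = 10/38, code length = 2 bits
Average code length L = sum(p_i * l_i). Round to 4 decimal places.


Weighted contributions p_i * l_i:
  C: (20/38) * 1 = 20/38
  B: (8/38) * 3 = 24/38
  D: (10/38) * 2 = 20/38
Sum = (20 + 24 + 20)/38 = 64/38

L = 64/38 = 1.6842 bits/symbol


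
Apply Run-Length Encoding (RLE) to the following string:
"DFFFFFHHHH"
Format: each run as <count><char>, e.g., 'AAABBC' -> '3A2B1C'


Scanning runs left to right:
  i=0: run of 'D' x 1 -> '1D'
  i=1: run of 'F' x 5 -> '5F'
  i=6: run of 'H' x 4 -> '4H'

RLE = 1D5F4H


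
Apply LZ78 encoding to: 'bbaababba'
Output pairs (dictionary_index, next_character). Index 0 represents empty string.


LZ78 encoding steps:
Dictionary: {0: ''}
Step 1: w='' (idx 0), next='b' -> output (0, 'b'), add 'b' as idx 1
Step 2: w='b' (idx 1), next='a' -> output (1, 'a'), add 'ba' as idx 2
Step 3: w='' (idx 0), next='a' -> output (0, 'a'), add 'a' as idx 3
Step 4: w='ba' (idx 2), next='b' -> output (2, 'b'), add 'bab' as idx 4
Step 5: w='ba' (idx 2), end of input -> output (2, '')


Encoded: [(0, 'b'), (1, 'a'), (0, 'a'), (2, 'b'), (2, '')]


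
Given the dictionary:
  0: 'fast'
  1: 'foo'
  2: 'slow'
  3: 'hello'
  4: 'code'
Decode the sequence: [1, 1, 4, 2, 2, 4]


Look up each index in the dictionary:
  1 -> 'foo'
  1 -> 'foo'
  4 -> 'code'
  2 -> 'slow'
  2 -> 'slow'
  4 -> 'code'

Decoded: "foo foo code slow slow code"


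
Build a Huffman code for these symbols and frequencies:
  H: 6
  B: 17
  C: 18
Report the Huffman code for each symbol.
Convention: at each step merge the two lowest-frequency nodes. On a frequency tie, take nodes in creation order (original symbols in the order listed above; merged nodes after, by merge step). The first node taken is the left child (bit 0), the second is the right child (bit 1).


Huffman tree construction:
Step 1: Merge H(6) + B(17) = 23
Step 2: Merge C(18) + (H+B)(23) = 41
Read each symbol's code off the tree from the root (left child = 0, right child = 1).

Codes:
  H: 10 (length 2)
  B: 11 (length 2)
  C: 0 (length 1)
Average code length: 64/41 = 1.5610 bits/symbol


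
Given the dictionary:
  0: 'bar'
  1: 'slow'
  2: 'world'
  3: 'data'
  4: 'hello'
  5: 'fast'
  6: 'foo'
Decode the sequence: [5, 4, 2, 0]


Look up each index in the dictionary:
  5 -> 'fast'
  4 -> 'hello'
  2 -> 'world'
  0 -> 'bar'

Decoded: "fast hello world bar"


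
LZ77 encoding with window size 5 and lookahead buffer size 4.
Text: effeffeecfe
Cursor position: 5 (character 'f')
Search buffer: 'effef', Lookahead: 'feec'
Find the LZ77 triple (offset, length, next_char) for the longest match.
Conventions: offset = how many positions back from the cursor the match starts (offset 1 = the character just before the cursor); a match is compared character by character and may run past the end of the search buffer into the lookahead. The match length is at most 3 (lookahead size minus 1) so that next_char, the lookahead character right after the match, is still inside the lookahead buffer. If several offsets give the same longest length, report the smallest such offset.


Try each offset into the search buffer:
  offset=1 (pos 4, char 'f'): match length 1
  offset=2 (pos 3, char 'e'): match length 0
  offset=3 (pos 2, char 'f'): match length 2
  offset=4 (pos 1, char 'f'): match length 1
  offset=5 (pos 0, char 'e'): match length 0
Longest match has length 2 at offset 3.
next_char = character at position 5 + 2 = 7 -> 'e'

Best match: offset=3, length=2 (matching 'fe' starting at position 2)
LZ77 triple: (3, 2, 'e')


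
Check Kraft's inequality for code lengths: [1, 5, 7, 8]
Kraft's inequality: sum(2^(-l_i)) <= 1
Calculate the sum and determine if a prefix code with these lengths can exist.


Sum = 2^(-1) + 2^(-5) + 2^(-7) + 2^(-8)
    = 0.5 + 0.03125 + 0.0078125 + 0.00390625
    = 139/256 = 0.54296875
Since 0.54296875 <= 1, Kraft's inequality IS satisfied.
A prefix code with these lengths CAN exist.

Kraft sum = 0.54296875. Satisfied.


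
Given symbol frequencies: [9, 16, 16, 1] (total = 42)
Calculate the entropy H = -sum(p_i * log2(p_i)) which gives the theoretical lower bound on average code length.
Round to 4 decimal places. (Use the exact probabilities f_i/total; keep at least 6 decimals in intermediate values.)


Per-symbol terms -p_i * log2(p_i) with p_i = f_i/42:
  p = 9/42 = 0.214286: log2(p) = -2.222392, -p*log2(p) = 0.476227
  p = 16/42 = 0.380952: log2(p) = -1.392317, -p*log2(p) = 0.530407
  p = 16/42 = 0.380952: log2(p) = -1.392317, -p*log2(p) = 0.530407
  p = 1/42 = 0.023810: log2(p) = -5.392317, -p*log2(p) = 0.128389
H = 0.476227 + 0.530407 + 0.530407 + 0.128389 = 1.665430

H = 1.6654 bits/symbol


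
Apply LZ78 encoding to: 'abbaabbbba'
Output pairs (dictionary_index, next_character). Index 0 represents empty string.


LZ78 encoding steps:
Dictionary: {0: ''}
Step 1: w='' (idx 0), next='a' -> output (0, 'a'), add 'a' as idx 1
Step 2: w='' (idx 0), next='b' -> output (0, 'b'), add 'b' as idx 2
Step 3: w='b' (idx 2), next='a' -> output (2, 'a'), add 'ba' as idx 3
Step 4: w='a' (idx 1), next='b' -> output (1, 'b'), add 'ab' as idx 4
Step 5: w='b' (idx 2), next='b' -> output (2, 'b'), add 'bb' as idx 5
Step 6: w='ba' (idx 3), end of input -> output (3, '')


Encoded: [(0, 'a'), (0, 'b'), (2, 'a'), (1, 'b'), (2, 'b'), (3, '')]


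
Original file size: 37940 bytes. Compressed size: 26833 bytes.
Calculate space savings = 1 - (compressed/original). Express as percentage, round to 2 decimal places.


ratio = compressed/original = 26833/37940 = 0.707248
savings = 1 - ratio = 1 - 0.707248 = 0.292752
as a percentage: 0.292752 * 100 = 29.28%

Space savings = 1 - 26833/37940 = 29.28%


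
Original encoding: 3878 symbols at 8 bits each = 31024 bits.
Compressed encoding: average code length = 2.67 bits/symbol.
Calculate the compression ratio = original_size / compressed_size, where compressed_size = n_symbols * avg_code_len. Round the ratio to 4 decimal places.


original_size = n_symbols * orig_bits = 3878 * 8 = 31024 bits
compressed_size = n_symbols * avg_code_len = 3878 * 2.67 = 10354.26 bits
ratio = original_size / compressed_size = 31024 / 10354.26 = 2.9963

Compression ratio = 2.9963


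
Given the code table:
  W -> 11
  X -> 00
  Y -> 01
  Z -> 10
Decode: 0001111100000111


Decoding:
00 -> X
01 -> Y
11 -> W
11 -> W
00 -> X
00 -> X
01 -> Y
11 -> W


Result: XYWWXXYW


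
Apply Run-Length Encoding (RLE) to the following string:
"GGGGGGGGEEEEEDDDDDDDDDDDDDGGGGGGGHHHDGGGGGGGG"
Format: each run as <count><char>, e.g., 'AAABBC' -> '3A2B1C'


Scanning runs left to right:
  i=0: run of 'G' x 8 -> '8G'
  i=8: run of 'E' x 5 -> '5E'
  i=13: run of 'D' x 13 -> '13D'
  i=26: run of 'G' x 7 -> '7G'
  i=33: run of 'H' x 3 -> '3H'
  i=36: run of 'D' x 1 -> '1D'
  i=37: run of 'G' x 8 -> '8G'

RLE = 8G5E13D7G3H1D8G


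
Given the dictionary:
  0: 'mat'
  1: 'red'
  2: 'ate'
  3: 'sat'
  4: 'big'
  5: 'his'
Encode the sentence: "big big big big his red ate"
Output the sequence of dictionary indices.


Look up each word in the dictionary:
  'big' -> 4
  'big' -> 4
  'big' -> 4
  'big' -> 4
  'his' -> 5
  'red' -> 1
  'ate' -> 2

Encoded: [4, 4, 4, 4, 5, 1, 2]


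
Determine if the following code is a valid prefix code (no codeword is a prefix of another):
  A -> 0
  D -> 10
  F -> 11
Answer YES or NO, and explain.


Checking each pair (does one codeword prefix another?):
  A='0' vs D='10': no prefix
  A='0' vs F='11': no prefix
  D='10' vs A='0': no prefix
  D='10' vs F='11': no prefix
  F='11' vs A='0': no prefix
  F='11' vs D='10': no prefix
No violation found over all pairs.

YES -- this is a valid prefix code. No codeword is a prefix of any other codeword.


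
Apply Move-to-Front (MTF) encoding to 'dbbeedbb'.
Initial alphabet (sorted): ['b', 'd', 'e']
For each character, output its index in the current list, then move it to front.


MTF encoding:
'd': index 1 in ['b', 'd', 'e'] -> ['d', 'b', 'e']
'b': index 1 in ['d', 'b', 'e'] -> ['b', 'd', 'e']
'b': index 0 in ['b', 'd', 'e'] -> ['b', 'd', 'e']
'e': index 2 in ['b', 'd', 'e'] -> ['e', 'b', 'd']
'e': index 0 in ['e', 'b', 'd'] -> ['e', 'b', 'd']
'd': index 2 in ['e', 'b', 'd'] -> ['d', 'e', 'b']
'b': index 2 in ['d', 'e', 'b'] -> ['b', 'd', 'e']
'b': index 0 in ['b', 'd', 'e'] -> ['b', 'd', 'e']


Output: [1, 1, 0, 2, 0, 2, 2, 0]


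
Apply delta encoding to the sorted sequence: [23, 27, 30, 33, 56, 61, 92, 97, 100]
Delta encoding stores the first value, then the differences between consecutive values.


First value: 23
Deltas:
  27 - 23 = 4
  30 - 27 = 3
  33 - 30 = 3
  56 - 33 = 23
  61 - 56 = 5
  92 - 61 = 31
  97 - 92 = 5
  100 - 97 = 3


Delta encoded: [23, 4, 3, 3, 23, 5, 31, 5, 3]


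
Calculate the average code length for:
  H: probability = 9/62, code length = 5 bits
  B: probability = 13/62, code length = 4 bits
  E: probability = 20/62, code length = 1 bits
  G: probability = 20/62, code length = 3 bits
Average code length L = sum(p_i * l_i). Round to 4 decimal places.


Weighted contributions p_i * l_i:
  H: (9/62) * 5 = 45/62
  B: (13/62) * 4 = 52/62
  E: (20/62) * 1 = 20/62
  G: (20/62) * 3 = 60/62
Sum = (45 + 52 + 20 + 60)/62 = 177/62

L = 177/62 = 2.8548 bits/symbol


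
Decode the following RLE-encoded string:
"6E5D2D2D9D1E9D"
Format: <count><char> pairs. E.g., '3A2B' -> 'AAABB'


Expanding each <count><char> pair:
  6E -> 'EEEEEE'
  5D -> 'DDDDD'
  2D -> 'DD'
  2D -> 'DD'
  9D -> 'DDDDDDDDD'
  1E -> 'E'
  9D -> 'DDDDDDDDD'

Decoded = EEEEEEDDDDDDDDDDDDDDDDDDEDDDDDDDDD


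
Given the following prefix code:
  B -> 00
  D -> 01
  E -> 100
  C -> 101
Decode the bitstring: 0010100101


Decoding step by step:
Bits 00 -> B
Bits 101 -> C
Bits 00 -> B
Bits 101 -> C


Decoded message: BCBC


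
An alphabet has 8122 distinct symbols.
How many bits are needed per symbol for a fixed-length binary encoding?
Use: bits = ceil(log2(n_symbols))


log2(8122) = 12.9876
Bracket: 2^12 = 4096 < 8122 <= 2^13 = 8192
So ceil(log2(8122)) = 13

bits = ceil(log2(8122)) = ceil(12.9876) = 13 bits


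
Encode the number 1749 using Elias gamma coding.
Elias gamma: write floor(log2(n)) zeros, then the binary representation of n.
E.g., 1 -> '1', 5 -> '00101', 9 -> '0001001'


num_bits = floor(log2(1749)) + 1 = 11
leading_zeros = num_bits - 1 = 10
binary(1749) = 11011010101

Elias gamma(1749) = '0000000000' + '11011010101' = 000000000011011010101 (21 bits)


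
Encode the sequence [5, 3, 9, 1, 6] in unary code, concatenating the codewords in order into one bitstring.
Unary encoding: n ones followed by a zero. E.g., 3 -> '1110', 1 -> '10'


Encode each number as n ones followed by a terminating 0:
  5 -> 111110 (6 bits)
  3 -> 1110 (4 bits)
  9 -> 1111111110 (10 bits)
  1 -> 10 (2 bits)
  6 -> 1111110 (7 bits)
Total length = 6 + 4 + 10 + 2 + 7 = 29 bits.

Unary([5, 3, 9, 1, 6]) = 11111011101111111110101111110 (29 bits)


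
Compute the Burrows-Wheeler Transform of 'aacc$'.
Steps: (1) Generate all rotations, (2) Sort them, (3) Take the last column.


Rotations (sorted):
  0: $aacc -> last char: c
  1: aacc$ -> last char: $
  2: acc$a -> last char: a
  3: c$aac -> last char: c
  4: cc$aa -> last char: a


BWT = c$aca


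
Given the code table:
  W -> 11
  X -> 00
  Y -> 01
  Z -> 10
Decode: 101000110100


Decoding:
10 -> Z
10 -> Z
00 -> X
11 -> W
01 -> Y
00 -> X


Result: ZZXWYX


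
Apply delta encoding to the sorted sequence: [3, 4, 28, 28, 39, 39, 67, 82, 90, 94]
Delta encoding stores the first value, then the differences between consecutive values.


First value: 3
Deltas:
  4 - 3 = 1
  28 - 4 = 24
  28 - 28 = 0
  39 - 28 = 11
  39 - 39 = 0
  67 - 39 = 28
  82 - 67 = 15
  90 - 82 = 8
  94 - 90 = 4


Delta encoded: [3, 1, 24, 0, 11, 0, 28, 15, 8, 4]


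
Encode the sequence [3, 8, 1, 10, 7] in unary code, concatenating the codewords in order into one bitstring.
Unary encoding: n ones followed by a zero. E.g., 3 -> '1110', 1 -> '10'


Encode each number as n ones followed by a terminating 0:
  3 -> 1110 (4 bits)
  8 -> 111111110 (9 bits)
  1 -> 10 (2 bits)
  10 -> 11111111110 (11 bits)
  7 -> 11111110 (8 bits)
Total length = 4 + 9 + 2 + 11 + 8 = 34 bits.

Unary([3, 8, 1, 10, 7]) = 1110111111110101111111111011111110 (34 bits)


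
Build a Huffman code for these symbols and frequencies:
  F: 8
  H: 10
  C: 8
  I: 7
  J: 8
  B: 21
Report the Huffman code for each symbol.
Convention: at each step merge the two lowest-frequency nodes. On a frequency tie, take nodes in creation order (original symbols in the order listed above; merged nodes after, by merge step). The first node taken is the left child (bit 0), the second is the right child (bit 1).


Huffman tree construction:
Step 1: Merge I(7) + F(8) = 15
Step 2: Merge C(8) + J(8) = 16
Step 3: Merge H(10) + (I+F)(15) = 25
Step 4: Merge (C+J)(16) + B(21) = 37
Step 5: Merge (H+(I+F))(25) + ((C+J)+B)(37) = 62
Read each symbol's code off the tree from the root (left child = 0, right child = 1).

Codes:
  F: 011 (length 3)
  H: 00 (length 2)
  C: 100 (length 3)
  I: 010 (length 3)
  J: 101 (length 3)
  B: 11 (length 2)
Average code length: 155/62 = 2.5000 bits/symbol


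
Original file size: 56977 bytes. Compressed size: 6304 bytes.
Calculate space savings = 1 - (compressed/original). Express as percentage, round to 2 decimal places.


ratio = compressed/original = 6304/56977 = 0.110641
savings = 1 - ratio = 1 - 0.110641 = 0.889359
as a percentage: 0.889359 * 100 = 88.94%

Space savings = 1 - 6304/56977 = 88.94%


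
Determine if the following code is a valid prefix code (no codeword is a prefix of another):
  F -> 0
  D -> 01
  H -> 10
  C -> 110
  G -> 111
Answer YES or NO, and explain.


Checking each pair (does one codeword prefix another?):
  F='0' vs D='01': prefix -- VIOLATION

NO -- this is NOT a valid prefix code. F (0) is a prefix of D (01).


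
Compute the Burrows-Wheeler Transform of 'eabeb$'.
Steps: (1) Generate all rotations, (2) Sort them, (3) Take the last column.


Rotations (sorted):
  0: $eabeb -> last char: b
  1: abeb$e -> last char: e
  2: b$eabe -> last char: e
  3: beb$ea -> last char: a
  4: eabeb$ -> last char: $
  5: eb$eab -> last char: b


BWT = beea$b


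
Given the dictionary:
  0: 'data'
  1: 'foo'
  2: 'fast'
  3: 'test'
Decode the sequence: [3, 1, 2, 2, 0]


Look up each index in the dictionary:
  3 -> 'test'
  1 -> 'foo'
  2 -> 'fast'
  2 -> 'fast'
  0 -> 'data'

Decoded: "test foo fast fast data"


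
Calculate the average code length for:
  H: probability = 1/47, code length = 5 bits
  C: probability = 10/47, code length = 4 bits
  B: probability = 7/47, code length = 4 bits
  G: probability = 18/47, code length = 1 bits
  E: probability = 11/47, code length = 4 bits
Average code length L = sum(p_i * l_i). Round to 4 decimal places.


Weighted contributions p_i * l_i:
  H: (1/47) * 5 = 5/47
  C: (10/47) * 4 = 40/47
  B: (7/47) * 4 = 28/47
  G: (18/47) * 1 = 18/47
  E: (11/47) * 4 = 44/47
Sum = (5 + 40 + 28 + 18 + 44)/47 = 135/47

L = 135/47 = 2.8723 bits/symbol


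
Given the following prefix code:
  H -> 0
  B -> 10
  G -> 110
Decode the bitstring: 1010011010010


Decoding step by step:
Bits 10 -> B
Bits 10 -> B
Bits 0 -> H
Bits 110 -> G
Bits 10 -> B
Bits 0 -> H
Bits 10 -> B


Decoded message: BBHGBHB


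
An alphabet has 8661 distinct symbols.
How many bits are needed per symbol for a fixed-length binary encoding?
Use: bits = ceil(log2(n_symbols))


log2(8661) = 13.0803
Bracket: 2^13 = 8192 < 8661 <= 2^14 = 16384
So ceil(log2(8661)) = 14

bits = ceil(log2(8661)) = ceil(13.0803) = 14 bits


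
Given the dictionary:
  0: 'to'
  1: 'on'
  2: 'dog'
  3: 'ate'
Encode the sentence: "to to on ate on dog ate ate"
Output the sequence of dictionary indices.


Look up each word in the dictionary:
  'to' -> 0
  'to' -> 0
  'on' -> 1
  'ate' -> 3
  'on' -> 1
  'dog' -> 2
  'ate' -> 3
  'ate' -> 3

Encoded: [0, 0, 1, 3, 1, 2, 3, 3]


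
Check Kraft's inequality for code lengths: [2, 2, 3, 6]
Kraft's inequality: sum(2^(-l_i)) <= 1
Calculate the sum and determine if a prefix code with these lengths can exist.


Sum = 2^(-2) + 2^(-2) + 2^(-3) + 2^(-6)
    = 0.25 + 0.25 + 0.125 + 0.015625
    = 41/64 = 0.640625
Since 0.640625 <= 1, Kraft's inequality IS satisfied.
A prefix code with these lengths CAN exist.

Kraft sum = 0.640625. Satisfied.


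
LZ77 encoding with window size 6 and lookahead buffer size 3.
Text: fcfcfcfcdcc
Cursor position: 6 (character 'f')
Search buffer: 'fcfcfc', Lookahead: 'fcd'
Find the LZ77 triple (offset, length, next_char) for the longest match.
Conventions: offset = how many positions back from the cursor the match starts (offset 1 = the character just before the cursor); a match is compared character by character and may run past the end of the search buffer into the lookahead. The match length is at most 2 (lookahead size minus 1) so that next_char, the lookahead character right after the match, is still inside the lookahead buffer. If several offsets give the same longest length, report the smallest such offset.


Try each offset into the search buffer:
  offset=1 (pos 5, char 'c'): match length 0
  offset=2 (pos 4, char 'f'): match length 2
  offset=3 (pos 3, char 'c'): match length 0
  offset=4 (pos 2, char 'f'): match length 2
  offset=5 (pos 1, char 'c'): match length 0
  offset=6 (pos 0, char 'f'): match length 2
Longest match has length 2, found at offsets 2, 4, 6; take the smallest, offset 2.
next_char = character at position 6 + 2 = 8 -> 'd'

Best match: offset=2, length=2 (matching 'fc' starting at position 4)
LZ77 triple: (2, 2, 'd')


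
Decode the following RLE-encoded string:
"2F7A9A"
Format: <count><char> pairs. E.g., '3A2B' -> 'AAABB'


Expanding each <count><char> pair:
  2F -> 'FF'
  7A -> 'AAAAAAA'
  9A -> 'AAAAAAAAA'

Decoded = FFAAAAAAAAAAAAAAAA


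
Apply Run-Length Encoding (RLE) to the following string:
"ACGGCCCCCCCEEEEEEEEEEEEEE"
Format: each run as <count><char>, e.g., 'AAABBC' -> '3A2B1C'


Scanning runs left to right:
  i=0: run of 'A' x 1 -> '1A'
  i=1: run of 'C' x 1 -> '1C'
  i=2: run of 'G' x 2 -> '2G'
  i=4: run of 'C' x 7 -> '7C'
  i=11: run of 'E' x 14 -> '14E'

RLE = 1A1C2G7C14E


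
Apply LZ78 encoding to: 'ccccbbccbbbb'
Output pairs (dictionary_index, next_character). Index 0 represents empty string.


LZ78 encoding steps:
Dictionary: {0: ''}
Step 1: w='' (idx 0), next='c' -> output (0, 'c'), add 'c' as idx 1
Step 2: w='c' (idx 1), next='c' -> output (1, 'c'), add 'cc' as idx 2
Step 3: w='c' (idx 1), next='b' -> output (1, 'b'), add 'cb' as idx 3
Step 4: w='' (idx 0), next='b' -> output (0, 'b'), add 'b' as idx 4
Step 5: w='cc' (idx 2), next='b' -> output (2, 'b'), add 'ccb' as idx 5
Step 6: w='b' (idx 4), next='b' -> output (4, 'b'), add 'bb' as idx 6
Step 7: w='b' (idx 4), end of input -> output (4, '')


Encoded: [(0, 'c'), (1, 'c'), (1, 'b'), (0, 'b'), (2, 'b'), (4, 'b'), (4, '')]


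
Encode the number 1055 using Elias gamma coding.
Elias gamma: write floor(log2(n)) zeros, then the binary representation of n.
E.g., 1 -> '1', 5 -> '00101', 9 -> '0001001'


num_bits = floor(log2(1055)) + 1 = 11
leading_zeros = num_bits - 1 = 10
binary(1055) = 10000011111

Elias gamma(1055) = '0000000000' + '10000011111' = 000000000010000011111 (21 bits)


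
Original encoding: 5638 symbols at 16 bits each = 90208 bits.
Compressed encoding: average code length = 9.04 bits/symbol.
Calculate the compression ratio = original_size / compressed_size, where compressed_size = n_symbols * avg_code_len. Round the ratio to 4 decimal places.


original_size = n_symbols * orig_bits = 5638 * 16 = 90208 bits
compressed_size = n_symbols * avg_code_len = 5638 * 9.04 = 50967.52 bits
ratio = original_size / compressed_size = 90208 / 50967.52 = 1.7699

Compression ratio = 1.7699


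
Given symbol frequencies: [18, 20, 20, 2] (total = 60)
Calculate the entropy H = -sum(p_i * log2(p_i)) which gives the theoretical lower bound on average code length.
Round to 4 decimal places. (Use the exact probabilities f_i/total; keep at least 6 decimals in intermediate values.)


Per-symbol terms -p_i * log2(p_i) with p_i = f_i/60:
  p = 18/60 = 0.300000: log2(p) = -1.736966, -p*log2(p) = 0.521090
  p = 20/60 = 0.333333: log2(p) = -1.584963, -p*log2(p) = 0.528321
  p = 20/60 = 0.333333: log2(p) = -1.584963, -p*log2(p) = 0.528321
  p = 2/60 = 0.033333: log2(p) = -4.906891, -p*log2(p) = 0.163563
H = 0.521090 + 0.528321 + 0.528321 + 0.163563 = 1.741295

H = 1.7413 bits/symbol


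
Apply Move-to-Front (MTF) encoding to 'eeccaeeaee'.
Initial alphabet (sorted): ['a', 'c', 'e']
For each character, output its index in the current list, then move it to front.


MTF encoding:
'e': index 2 in ['a', 'c', 'e'] -> ['e', 'a', 'c']
'e': index 0 in ['e', 'a', 'c'] -> ['e', 'a', 'c']
'c': index 2 in ['e', 'a', 'c'] -> ['c', 'e', 'a']
'c': index 0 in ['c', 'e', 'a'] -> ['c', 'e', 'a']
'a': index 2 in ['c', 'e', 'a'] -> ['a', 'c', 'e']
'e': index 2 in ['a', 'c', 'e'] -> ['e', 'a', 'c']
'e': index 0 in ['e', 'a', 'c'] -> ['e', 'a', 'c']
'a': index 1 in ['e', 'a', 'c'] -> ['a', 'e', 'c']
'e': index 1 in ['a', 'e', 'c'] -> ['e', 'a', 'c']
'e': index 0 in ['e', 'a', 'c'] -> ['e', 'a', 'c']


Output: [2, 0, 2, 0, 2, 2, 0, 1, 1, 0]


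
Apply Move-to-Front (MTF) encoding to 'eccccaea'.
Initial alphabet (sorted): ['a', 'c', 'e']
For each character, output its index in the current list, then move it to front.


MTF encoding:
'e': index 2 in ['a', 'c', 'e'] -> ['e', 'a', 'c']
'c': index 2 in ['e', 'a', 'c'] -> ['c', 'e', 'a']
'c': index 0 in ['c', 'e', 'a'] -> ['c', 'e', 'a']
'c': index 0 in ['c', 'e', 'a'] -> ['c', 'e', 'a']
'c': index 0 in ['c', 'e', 'a'] -> ['c', 'e', 'a']
'a': index 2 in ['c', 'e', 'a'] -> ['a', 'c', 'e']
'e': index 2 in ['a', 'c', 'e'] -> ['e', 'a', 'c']
'a': index 1 in ['e', 'a', 'c'] -> ['a', 'e', 'c']


Output: [2, 2, 0, 0, 0, 2, 2, 1]


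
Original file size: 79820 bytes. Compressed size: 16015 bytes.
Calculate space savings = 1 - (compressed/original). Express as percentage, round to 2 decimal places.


ratio = compressed/original = 16015/79820 = 0.200639
savings = 1 - ratio = 1 - 0.200639 = 0.799361
as a percentage: 0.799361 * 100 = 79.94%

Space savings = 1 - 16015/79820 = 79.94%


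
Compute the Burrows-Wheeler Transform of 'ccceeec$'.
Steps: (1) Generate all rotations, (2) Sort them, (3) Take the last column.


Rotations (sorted):
  0: $ccceeec -> last char: c
  1: c$ccceee -> last char: e
  2: ccceeec$ -> last char: $
  3: cceeec$c -> last char: c
  4: ceeec$cc -> last char: c
  5: ec$cccee -> last char: e
  6: eec$ccce -> last char: e
  7: eeec$ccc -> last char: c


BWT = ce$cceec
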